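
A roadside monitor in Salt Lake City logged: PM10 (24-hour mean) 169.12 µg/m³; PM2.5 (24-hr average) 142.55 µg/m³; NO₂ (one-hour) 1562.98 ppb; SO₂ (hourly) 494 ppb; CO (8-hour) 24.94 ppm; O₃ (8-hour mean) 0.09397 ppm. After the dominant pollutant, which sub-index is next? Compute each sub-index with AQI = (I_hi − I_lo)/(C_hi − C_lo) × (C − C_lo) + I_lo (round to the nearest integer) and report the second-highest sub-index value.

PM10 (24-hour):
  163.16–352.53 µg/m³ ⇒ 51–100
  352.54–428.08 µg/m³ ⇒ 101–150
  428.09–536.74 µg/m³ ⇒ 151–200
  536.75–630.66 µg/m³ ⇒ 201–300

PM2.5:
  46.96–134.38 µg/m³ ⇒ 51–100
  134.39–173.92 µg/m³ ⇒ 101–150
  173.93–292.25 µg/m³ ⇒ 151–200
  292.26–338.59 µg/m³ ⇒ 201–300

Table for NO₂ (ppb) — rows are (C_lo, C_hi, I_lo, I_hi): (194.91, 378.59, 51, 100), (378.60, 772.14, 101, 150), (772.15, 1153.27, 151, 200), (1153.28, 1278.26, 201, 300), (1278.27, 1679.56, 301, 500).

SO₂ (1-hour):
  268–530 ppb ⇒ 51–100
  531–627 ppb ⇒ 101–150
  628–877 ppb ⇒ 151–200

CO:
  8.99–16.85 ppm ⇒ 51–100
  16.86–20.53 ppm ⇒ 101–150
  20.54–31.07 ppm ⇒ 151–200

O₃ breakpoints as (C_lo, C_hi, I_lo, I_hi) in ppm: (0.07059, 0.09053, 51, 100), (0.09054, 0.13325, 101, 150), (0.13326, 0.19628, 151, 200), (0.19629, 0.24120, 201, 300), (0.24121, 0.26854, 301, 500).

PM10: row 163.16–352.53 (AQI 51–100). (100−51)·(169.12−163.16)/(352.53−163.16) + 51 = 49·5.96/189.37 + 51 ≈ 52.54 → 53.
PM2.5: row 134.39–173.92 (AQI 101–150). (150−101)·(142.55−134.39)/(173.92−134.39) + 101 = 49·8.16/39.53 + 101 ≈ 111.11 → 111.
NO₂ 1562.98: bracket 1278.27–1679.56 → index 301–500; slope 199/401.29, offset 284.71.
AQI = 301 + 199/401.29·284.71 ≈ 442.19 ⇒ 442.
SO₂: row 268–530 (AQI 51–100). (100−51)·(494−268)/(530−268) + 51 = 49·226/262 + 51 ≈ 93.27 → 93.
CO: row 20.54–31.07 (AQI 151–200). (200−151)·(24.94−20.54)/(31.07−20.54) + 151 = 49·4.40/10.53 + 151 ≈ 171.47 → 171.
O₃: 0.09397 ∈ [0.09054, 0.13325] ↔ index [101, 150].
101 + (0.09397−0.09054)·(150−101)/(0.13325−0.09054) = 101 + 0.00343·49/0.04271 ≈ 104.94, so AQI = 105.
Sub-indices: PM10→53, PM2.5→111, NO₂→442, SO₂→93, CO→171, O₃→105. Ranked high→low: 442, 171, 111, 105, 93, 53. Second-highest sub-index = 171.

171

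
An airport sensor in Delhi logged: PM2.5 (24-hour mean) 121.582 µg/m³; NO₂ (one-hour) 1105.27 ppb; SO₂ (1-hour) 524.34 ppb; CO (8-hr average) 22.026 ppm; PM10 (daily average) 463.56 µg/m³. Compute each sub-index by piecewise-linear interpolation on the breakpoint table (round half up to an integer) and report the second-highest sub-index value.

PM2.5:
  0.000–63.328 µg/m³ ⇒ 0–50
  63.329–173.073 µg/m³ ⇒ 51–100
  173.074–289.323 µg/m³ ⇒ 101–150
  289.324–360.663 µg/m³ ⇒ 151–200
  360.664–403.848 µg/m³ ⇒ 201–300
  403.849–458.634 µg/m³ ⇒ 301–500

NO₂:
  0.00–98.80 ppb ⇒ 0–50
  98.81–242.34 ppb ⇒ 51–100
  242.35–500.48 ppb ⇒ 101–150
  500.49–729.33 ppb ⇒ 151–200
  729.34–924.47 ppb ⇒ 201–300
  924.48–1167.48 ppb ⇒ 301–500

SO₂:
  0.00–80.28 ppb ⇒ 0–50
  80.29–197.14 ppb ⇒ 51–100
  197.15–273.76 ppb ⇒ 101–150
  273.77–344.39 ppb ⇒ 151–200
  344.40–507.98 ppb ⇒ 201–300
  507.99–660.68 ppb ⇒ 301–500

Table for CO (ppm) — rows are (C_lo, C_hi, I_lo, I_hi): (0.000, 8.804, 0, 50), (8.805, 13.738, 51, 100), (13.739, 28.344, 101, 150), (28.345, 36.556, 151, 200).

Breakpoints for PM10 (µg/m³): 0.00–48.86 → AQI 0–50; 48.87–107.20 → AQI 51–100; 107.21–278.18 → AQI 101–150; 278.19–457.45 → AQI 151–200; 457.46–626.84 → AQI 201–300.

PM2.5: 121.582 lies in 63.329–173.073, so I_lo=51, I_hi=100, C_lo=63.329, C_hi=173.073.
(100−51)/(173.073−63.329) × (121.582−63.329) + 51 = 49/109.744 × 58.253 + 51 ≈ 77.01 → 77.
NO₂: 1105.27 ∈ [924.48, 1167.48] ↔ index [301, 500].
301 + (1105.27−924.48)·(500−301)/(1167.48−924.48) = 301 + 180.79·199/243.00 ≈ 449.05, so AQI = 449.
SO₂: 524.34 lies in 507.99–660.68, so I_lo=301, I_hi=500, C_lo=507.99, C_hi=660.68.
(500−301)/(660.68−507.99) × (524.34−507.99) + 301 = 199/152.69 × 16.35 + 301 ≈ 322.31 → 322.
CO: 22.026 lies in 13.739–28.344, so I_lo=101, I_hi=150, C_lo=13.739, C_hi=28.344.
(150−101)/(28.344−13.739) × (22.026−13.739) + 101 = 49/14.605 × 8.287 + 101 ≈ 128.80 → 129.
PM10: 463.56 ∈ [457.46, 626.84] ↔ index [201, 300].
201 + (463.56−457.46)·(300−201)/(626.84−457.46) = 201 + 6.10·99/169.38 ≈ 204.57, so AQI = 205.
Sub-indices: PM2.5→77, NO₂→449, SO₂→322, CO→129, PM10→205. Ranked high→low: 449, 322, 205, 129, 77. Second-highest sub-index = 322.

322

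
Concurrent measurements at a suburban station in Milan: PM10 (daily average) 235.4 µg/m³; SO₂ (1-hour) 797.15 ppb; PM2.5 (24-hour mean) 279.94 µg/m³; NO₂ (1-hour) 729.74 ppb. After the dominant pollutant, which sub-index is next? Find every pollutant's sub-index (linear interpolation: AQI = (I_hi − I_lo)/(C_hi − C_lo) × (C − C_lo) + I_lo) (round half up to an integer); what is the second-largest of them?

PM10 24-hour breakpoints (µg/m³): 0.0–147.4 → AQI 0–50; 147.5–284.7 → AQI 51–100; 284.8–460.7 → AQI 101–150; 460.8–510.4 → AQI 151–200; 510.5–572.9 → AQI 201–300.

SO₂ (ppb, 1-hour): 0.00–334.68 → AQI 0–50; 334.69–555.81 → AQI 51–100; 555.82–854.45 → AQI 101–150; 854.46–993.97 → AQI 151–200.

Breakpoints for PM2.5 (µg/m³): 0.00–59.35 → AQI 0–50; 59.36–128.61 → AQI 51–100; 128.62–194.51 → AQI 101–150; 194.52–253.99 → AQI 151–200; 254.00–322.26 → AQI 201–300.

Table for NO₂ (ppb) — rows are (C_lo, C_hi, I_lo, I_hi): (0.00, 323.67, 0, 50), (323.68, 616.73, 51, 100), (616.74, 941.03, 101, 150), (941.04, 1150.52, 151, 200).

141

PM10: 235.4 lies in 147.5–284.7, so I_lo=51, I_hi=100, C_lo=147.5, C_hi=284.7.
(100−51)/(284.7−147.5) × (235.4−147.5) + 51 = 49/137.2 × 87.9 + 51 ≈ 82.39 → 82.
SO₂: 797.15 lies in 555.82–854.45, so I_lo=101, I_hi=150, C_lo=555.82, C_hi=854.45.
(150−101)/(854.45−555.82) × (797.15−555.82) + 101 = 49/298.63 × 241.33 + 101 ≈ 140.60 → 141.
PM2.5: 279.94 ∈ [254.00, 322.26] ↔ index [201, 300].
201 + (279.94−254.00)·(300−201)/(322.26−254.00) = 201 + 25.94·99/68.26 ≈ 238.62, so AQI = 239.
NO₂: row 616.74–941.03 (AQI 101–150). (150−101)·(729.74−616.74)/(941.03−616.74) + 101 = 49·113.00/324.29 + 101 ≈ 118.07 → 118.
Sub-indices: PM10→82, SO₂→141, PM2.5→239, NO₂→118. Ranked high→low: 239, 141, 118, 82. Second-highest sub-index = 141.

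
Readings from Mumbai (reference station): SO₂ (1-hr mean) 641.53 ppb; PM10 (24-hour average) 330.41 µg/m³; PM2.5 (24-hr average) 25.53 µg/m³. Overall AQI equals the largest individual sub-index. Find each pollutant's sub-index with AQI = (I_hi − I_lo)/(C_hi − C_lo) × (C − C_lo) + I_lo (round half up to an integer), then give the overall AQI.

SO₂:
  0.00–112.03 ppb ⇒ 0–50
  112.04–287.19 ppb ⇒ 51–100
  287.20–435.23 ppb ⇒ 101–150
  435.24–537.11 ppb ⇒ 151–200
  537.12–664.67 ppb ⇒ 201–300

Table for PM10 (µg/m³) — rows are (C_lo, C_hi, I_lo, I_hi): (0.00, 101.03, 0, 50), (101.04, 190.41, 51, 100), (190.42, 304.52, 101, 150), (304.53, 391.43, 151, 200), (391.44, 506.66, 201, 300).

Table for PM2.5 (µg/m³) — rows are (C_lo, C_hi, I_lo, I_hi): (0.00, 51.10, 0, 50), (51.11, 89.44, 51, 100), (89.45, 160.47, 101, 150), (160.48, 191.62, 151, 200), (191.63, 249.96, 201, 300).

SO₂: 641.53 lies in 537.12–664.67, so I_lo=201, I_hi=300, C_lo=537.12, C_hi=664.67.
(300−201)/(664.67−537.12) × (641.53−537.12) + 201 = 99/127.55 × 104.41 + 201 ≈ 282.04 → 282.
PM10: row 304.53–391.43 (AQI 151–200). (200−151)·(330.41−304.53)/(391.43−304.53) + 151 = 49·25.88/86.90 + 151 ≈ 165.59 → 166.
PM2.5 25.53: bracket 0.00–51.10 → index 0–50; slope 50/51.10, offset 25.53.
AQI = 0 + 50/51.10·25.53 ≈ 24.98 ⇒ 25.
Sub-indices: SO₂→282, PM10→166, PM2.5→25. Overall AQI = max = 282; dominant pollutant is SO₂.

282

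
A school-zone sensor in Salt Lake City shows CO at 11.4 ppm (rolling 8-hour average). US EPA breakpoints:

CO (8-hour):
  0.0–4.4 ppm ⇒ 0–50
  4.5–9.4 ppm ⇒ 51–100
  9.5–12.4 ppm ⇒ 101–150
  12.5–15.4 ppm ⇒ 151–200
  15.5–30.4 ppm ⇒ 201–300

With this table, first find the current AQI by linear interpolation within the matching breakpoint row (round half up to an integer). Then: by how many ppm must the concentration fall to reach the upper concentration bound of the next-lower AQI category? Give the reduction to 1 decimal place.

2.0

CO: 11.4 ∈ [9.5, 12.4] ↔ index [101, 150].
101 + (11.4−9.5)·(150−101)/(12.4−9.5) = 101 + 1.9·49/2.9 ≈ 133.10, so AQI = 133.
Current AQI 133 is in the Unhealthy for Sensitive Groups range (101–150). The next-lower category tops out at AQI 100, whose upper concentration bound is 9.4 ppm.
Reduction needed = 11.4 − 9.4 = 2.0 ppm.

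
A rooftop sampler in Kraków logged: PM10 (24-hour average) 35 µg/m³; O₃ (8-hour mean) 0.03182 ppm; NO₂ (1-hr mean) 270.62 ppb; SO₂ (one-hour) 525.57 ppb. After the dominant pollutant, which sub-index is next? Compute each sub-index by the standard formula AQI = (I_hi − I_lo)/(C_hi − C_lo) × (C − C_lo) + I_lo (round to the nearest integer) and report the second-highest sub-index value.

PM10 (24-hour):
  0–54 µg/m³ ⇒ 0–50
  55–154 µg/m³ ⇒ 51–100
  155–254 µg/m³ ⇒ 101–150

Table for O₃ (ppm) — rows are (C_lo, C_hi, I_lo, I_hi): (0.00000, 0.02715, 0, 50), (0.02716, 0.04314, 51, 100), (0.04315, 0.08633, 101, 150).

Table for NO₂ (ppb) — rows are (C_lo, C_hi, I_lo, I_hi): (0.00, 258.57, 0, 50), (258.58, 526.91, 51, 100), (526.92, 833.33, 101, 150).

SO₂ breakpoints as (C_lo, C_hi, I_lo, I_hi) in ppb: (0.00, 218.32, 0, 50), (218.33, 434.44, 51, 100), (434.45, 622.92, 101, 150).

PM10: 35 lies in 0–54, so I_lo=0, I_hi=50, C_lo=0, C_hi=54.
(50−0)/(54−0) × (35−0) + 0 = 50/54 × 35 + 0 ≈ 32.41 → 32.
O₃: 0.03182 lies in 0.02716–0.04314, so I_lo=51, I_hi=100, C_lo=0.02716, C_hi=0.04314.
(100−51)/(0.04314−0.02716) × (0.03182−0.02716) + 51 = 49/0.01598 × 0.00466 + 51 ≈ 65.29 → 65.
NO₂ 270.62: bracket 258.58–526.91 → index 51–100; slope 49/268.33, offset 12.04.
AQI = 51 + 49/268.33·12.04 ≈ 53.20 ⇒ 53.
SO₂ 525.57: bracket 434.45–622.92 → index 101–150; slope 49/188.47, offset 91.12.
AQI = 101 + 49/188.47·91.12 ≈ 124.69 ⇒ 125.
Sub-indices: PM10→32, O₃→65, NO₂→53, SO₂→125. Ranked high→low: 125, 65, 53, 32. Second-highest sub-index = 65.

65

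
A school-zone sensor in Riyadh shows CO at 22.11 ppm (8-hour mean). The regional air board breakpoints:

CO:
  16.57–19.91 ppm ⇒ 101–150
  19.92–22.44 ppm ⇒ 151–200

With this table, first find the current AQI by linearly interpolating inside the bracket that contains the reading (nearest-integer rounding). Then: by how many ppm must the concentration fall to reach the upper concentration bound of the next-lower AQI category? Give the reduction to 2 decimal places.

2.20

CO: 22.11 lies in 19.92–22.44, so I_lo=151, I_hi=200, C_lo=19.92, C_hi=22.44.
(200−151)/(22.44−19.92) × (22.11−19.92) + 151 = 49/2.52 × 2.19 + 151 ≈ 193.58 → 194.
Current AQI 194 is in the Unhealthy range (151–200). The next-lower category tops out at AQI 150, whose upper concentration bound is 19.91 ppm.
Reduction needed = 22.11 − 19.91 = 2.20 ppm.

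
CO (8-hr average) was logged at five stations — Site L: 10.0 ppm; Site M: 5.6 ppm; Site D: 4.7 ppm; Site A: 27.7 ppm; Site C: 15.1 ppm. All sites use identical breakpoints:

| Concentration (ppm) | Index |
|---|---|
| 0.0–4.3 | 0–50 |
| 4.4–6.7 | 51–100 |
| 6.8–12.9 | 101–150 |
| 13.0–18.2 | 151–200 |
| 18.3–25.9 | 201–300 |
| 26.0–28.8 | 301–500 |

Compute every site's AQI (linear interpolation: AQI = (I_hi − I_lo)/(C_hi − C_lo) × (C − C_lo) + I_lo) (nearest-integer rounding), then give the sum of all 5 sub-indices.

854

Site L: 10.0 ∈ [6.8, 12.9] ↔ index [101, 150].
101 + (10.0−6.8)·(150−101)/(12.9−6.8) = 101 + 3.2·49/6.1 ≈ 126.70, so AQI = 127.
Site M: row 4.4–6.7 (AQI 51–100). (100−51)·(5.6−4.4)/(6.7−4.4) + 51 = 49·1.2/2.3 + 51 ≈ 76.57 → 77.
Site D 4.7: bracket 4.4–6.7 → index 51–100; slope 49/2.3, offset 0.3.
AQI = 51 + 49/2.3·0.3 ≈ 57.39 ⇒ 57.
Site A: 27.7 lies in 26.0–28.8, so I_lo=301, I_hi=500, C_lo=26.0, C_hi=28.8.
(500−301)/(28.8−26.0) × (27.7−26.0) + 301 = 199/2.8 × 1.7 + 301 ≈ 421.82 → 422.
Site C: 15.1 ∈ [13.0, 18.2] ↔ index [151, 200].
151 + (15.1−13.0)·(200−151)/(18.2−13.0) = 151 + 2.1·49/5.2 ≈ 170.79, so AQI = 171.
AQIs: Site L=127, Site M=77, Site D=57, Site A=422, Site C=171. Sum = 127 + 77 + 57 + 422 + 171 = 854.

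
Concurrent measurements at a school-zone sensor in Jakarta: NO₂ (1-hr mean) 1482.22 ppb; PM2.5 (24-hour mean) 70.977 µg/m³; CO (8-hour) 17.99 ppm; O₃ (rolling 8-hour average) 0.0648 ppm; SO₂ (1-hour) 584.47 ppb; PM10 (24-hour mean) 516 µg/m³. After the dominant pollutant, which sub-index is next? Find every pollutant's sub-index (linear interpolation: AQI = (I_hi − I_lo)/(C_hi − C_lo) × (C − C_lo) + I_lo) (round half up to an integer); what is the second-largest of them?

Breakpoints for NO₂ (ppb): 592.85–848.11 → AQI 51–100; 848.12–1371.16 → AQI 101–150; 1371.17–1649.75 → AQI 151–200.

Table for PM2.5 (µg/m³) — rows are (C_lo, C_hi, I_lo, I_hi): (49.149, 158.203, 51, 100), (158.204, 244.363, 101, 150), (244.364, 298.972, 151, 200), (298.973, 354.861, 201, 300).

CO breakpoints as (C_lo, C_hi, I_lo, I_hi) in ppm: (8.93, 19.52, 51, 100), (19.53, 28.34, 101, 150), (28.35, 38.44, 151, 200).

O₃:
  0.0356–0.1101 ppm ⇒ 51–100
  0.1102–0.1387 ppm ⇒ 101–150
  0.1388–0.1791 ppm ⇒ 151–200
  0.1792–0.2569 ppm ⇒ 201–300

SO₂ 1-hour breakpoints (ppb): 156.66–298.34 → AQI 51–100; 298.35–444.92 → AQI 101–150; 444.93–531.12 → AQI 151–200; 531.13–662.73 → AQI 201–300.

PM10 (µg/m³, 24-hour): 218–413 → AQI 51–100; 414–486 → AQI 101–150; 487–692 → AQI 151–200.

NO₂ 1482.22: bracket 1371.17–1649.75 → index 151–200; slope 49/278.58, offset 111.05.
AQI = 151 + 49/278.58·111.05 ≈ 170.53 ⇒ 171.
PM2.5: 70.977 lies in 49.149–158.203, so I_lo=51, I_hi=100, C_lo=49.149, C_hi=158.203.
(100−51)/(158.203−49.149) × (70.977−49.149) + 51 = 49/109.054 × 21.828 + 51 ≈ 60.81 → 61.
CO: 17.99 lies in 8.93–19.52, so I_lo=51, I_hi=100, C_lo=8.93, C_hi=19.52.
(100−51)/(19.52−8.93) × (17.99−8.93) + 51 = 49/10.59 × 9.06 + 51 ≈ 92.92 → 93.
O₃: row 0.0356–0.1101 (AQI 51–100). (100−51)·(0.0648−0.0356)/(0.1101−0.0356) + 51 = 49·0.0292/0.0745 + 51 ≈ 70.21 → 70.
SO₂: row 531.13–662.73 (AQI 201–300). (300−201)·(584.47−531.13)/(662.73−531.13) + 201 = 99·53.34/131.60 + 201 ≈ 241.13 → 241.
PM10 516: bracket 487–692 → index 151–200; slope 49/205, offset 29.
AQI = 151 + 49/205·29 ≈ 157.93 ⇒ 158.
Sub-indices: NO₂→171, PM2.5→61, CO→93, O₃→70, SO₂→241, PM10→158. Ranked high→low: 241, 171, 158, 93, 70, 61. Second-highest sub-index = 171.

171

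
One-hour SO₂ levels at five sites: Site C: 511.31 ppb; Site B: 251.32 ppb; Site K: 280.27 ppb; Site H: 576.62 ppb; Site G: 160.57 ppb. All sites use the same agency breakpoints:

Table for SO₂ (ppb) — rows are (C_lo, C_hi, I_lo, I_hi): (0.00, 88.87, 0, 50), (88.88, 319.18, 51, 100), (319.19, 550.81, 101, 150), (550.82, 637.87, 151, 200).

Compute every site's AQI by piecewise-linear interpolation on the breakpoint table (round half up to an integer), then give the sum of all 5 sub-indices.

552

Site C: 511.31 lies in 319.19–550.81, so I_lo=101, I_hi=150, C_lo=319.19, C_hi=550.81.
(150−101)/(550.81−319.19) × (511.31−319.19) + 101 = 49/231.62 × 192.12 + 101 ≈ 141.64 → 142.
Site B: 251.32 lies in 88.88–319.18, so I_lo=51, I_hi=100, C_lo=88.88, C_hi=319.18.
(100−51)/(319.18−88.88) × (251.32−88.88) + 51 = 49/230.30 × 162.44 + 51 ≈ 85.56 → 86.
Site K: 280.27 lies in 88.88–319.18, so I_lo=51, I_hi=100, C_lo=88.88, C_hi=319.18.
(100−51)/(319.18−88.88) × (280.27−88.88) + 51 = 49/230.30 × 191.39 + 51 ≈ 91.72 → 92.
Site H: 576.62 ∈ [550.82, 637.87] ↔ index [151, 200].
151 + (576.62−550.82)·(200−151)/(637.87−550.82) = 151 + 25.80·49/87.05 ≈ 165.52, so AQI = 166.
Site G: 160.57 ∈ [88.88, 319.18] ↔ index [51, 100].
51 + (160.57−88.88)·(100−51)/(319.18−88.88) = 51 + 71.69·49/230.30 ≈ 66.25, so AQI = 66.
AQIs: Site C=142, Site B=86, Site K=92, Site H=166, Site G=66. Sum = 142 + 86 + 92 + 166 + 66 = 552.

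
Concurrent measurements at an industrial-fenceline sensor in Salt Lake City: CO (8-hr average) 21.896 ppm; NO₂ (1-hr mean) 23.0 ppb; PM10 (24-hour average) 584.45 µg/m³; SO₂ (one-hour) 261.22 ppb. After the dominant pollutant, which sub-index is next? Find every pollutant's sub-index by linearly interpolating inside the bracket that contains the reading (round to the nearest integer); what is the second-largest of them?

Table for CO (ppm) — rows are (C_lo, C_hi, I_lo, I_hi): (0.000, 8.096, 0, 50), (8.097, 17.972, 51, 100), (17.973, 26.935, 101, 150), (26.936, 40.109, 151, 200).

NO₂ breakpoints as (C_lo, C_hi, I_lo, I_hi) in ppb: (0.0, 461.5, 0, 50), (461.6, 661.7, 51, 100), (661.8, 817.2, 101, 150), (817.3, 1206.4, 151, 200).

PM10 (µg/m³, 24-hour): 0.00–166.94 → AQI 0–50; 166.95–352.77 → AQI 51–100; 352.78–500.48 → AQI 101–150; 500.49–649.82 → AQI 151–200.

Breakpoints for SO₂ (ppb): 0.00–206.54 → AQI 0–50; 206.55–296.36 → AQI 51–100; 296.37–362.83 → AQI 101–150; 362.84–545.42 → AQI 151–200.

122

CO 21.896: bracket 17.973–26.935 → index 101–150; slope 49/8.962, offset 3.923.
AQI = 101 + 49/8.962·3.923 ≈ 122.45 ⇒ 122.
NO₂: row 0.0–461.5 (AQI 0–50). (50−0)·(23.0−0.0)/(461.5−0.0) + 0 = 50·23.0/461.5 + 0 ≈ 2.49 → 2.
PM10: 584.45 lies in 500.49–649.82, so I_lo=151, I_hi=200, C_lo=500.49, C_hi=649.82.
(200−151)/(649.82−500.49) × (584.45−500.49) + 151 = 49/149.33 × 83.96 + 151 ≈ 178.55 → 179.
SO₂: 261.22 lies in 206.55–296.36, so I_lo=51, I_hi=100, C_lo=206.55, C_hi=296.36.
(100−51)/(296.36−206.55) × (261.22−206.55) + 51 = 49/89.81 × 54.67 + 51 ≈ 80.83 → 81.
Sub-indices: CO→122, NO₂→2, PM10→179, SO₂→81. Ranked high→low: 179, 122, 81, 2. Second-highest sub-index = 122.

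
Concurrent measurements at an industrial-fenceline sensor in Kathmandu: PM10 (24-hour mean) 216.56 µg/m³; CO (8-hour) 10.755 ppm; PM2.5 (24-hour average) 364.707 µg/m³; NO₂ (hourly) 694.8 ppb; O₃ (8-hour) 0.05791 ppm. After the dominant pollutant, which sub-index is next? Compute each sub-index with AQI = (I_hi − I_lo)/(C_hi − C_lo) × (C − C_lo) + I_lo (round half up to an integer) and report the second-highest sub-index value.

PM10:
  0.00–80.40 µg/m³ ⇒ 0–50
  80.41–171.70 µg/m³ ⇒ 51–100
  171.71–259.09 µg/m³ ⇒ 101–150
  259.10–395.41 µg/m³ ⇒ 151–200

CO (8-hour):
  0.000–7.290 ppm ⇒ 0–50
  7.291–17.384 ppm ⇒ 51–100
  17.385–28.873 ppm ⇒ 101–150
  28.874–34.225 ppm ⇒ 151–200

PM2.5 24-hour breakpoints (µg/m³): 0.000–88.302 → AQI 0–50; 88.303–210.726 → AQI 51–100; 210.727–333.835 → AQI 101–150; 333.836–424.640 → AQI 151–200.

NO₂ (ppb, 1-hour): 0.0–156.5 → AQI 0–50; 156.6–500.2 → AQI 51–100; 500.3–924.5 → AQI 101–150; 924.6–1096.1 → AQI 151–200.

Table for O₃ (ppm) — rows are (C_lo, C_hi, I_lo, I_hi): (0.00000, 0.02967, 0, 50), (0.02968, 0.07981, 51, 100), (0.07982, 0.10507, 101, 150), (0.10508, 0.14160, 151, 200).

126

PM10 216.56: bracket 171.71–259.09 → index 101–150; slope 49/87.38, offset 44.85.
AQI = 101 + 49/87.38·44.85 ≈ 126.15 ⇒ 126.
CO: 10.755 ∈ [7.291, 17.384] ↔ index [51, 100].
51 + (10.755−7.291)·(100−51)/(17.384−7.291) = 51 + 3.464·49/10.093 ≈ 67.82, so AQI = 68.
PM2.5: row 333.836–424.640 (AQI 151–200). (200−151)·(364.707−333.836)/(424.640−333.836) + 151 = 49·30.871/90.804 + 151 ≈ 167.66 → 168.
NO₂ 694.8: bracket 500.3–924.5 → index 101–150; slope 49/424.2, offset 194.5.
AQI = 101 + 49/424.2·194.5 ≈ 123.47 ⇒ 123.
O₃: 0.05791 lies in 0.02968–0.07981, so I_lo=51, I_hi=100, C_lo=0.02968, C_hi=0.07981.
(100−51)/(0.07981−0.02968) × (0.05791−0.02968) + 51 = 49/0.05013 × 0.02823 + 51 ≈ 78.59 → 79.
Sub-indices: PM10→126, CO→68, PM2.5→168, NO₂→123, O₃→79. Ranked high→low: 168, 126, 123, 79, 68. Second-highest sub-index = 126.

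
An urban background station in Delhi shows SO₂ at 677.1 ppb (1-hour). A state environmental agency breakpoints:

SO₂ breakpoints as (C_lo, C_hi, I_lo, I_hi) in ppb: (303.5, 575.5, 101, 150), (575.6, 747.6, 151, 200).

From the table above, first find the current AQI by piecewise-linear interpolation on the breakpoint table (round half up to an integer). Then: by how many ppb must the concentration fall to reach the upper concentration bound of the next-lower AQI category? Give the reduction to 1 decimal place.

101.6

SO₂: 677.1 lies in 575.6–747.6, so I_lo=151, I_hi=200, C_lo=575.6, C_hi=747.6.
(200−151)/(747.6−575.6) × (677.1−575.6) + 151 = 49/172.0 × 101.5 + 151 ≈ 179.92 → 180.
Current AQI 180 is in the Unhealthy range (151–200). The next-lower category tops out at AQI 150, whose upper concentration bound is 575.5 ppb.
Reduction needed = 677.1 − 575.5 = 101.6 ppb.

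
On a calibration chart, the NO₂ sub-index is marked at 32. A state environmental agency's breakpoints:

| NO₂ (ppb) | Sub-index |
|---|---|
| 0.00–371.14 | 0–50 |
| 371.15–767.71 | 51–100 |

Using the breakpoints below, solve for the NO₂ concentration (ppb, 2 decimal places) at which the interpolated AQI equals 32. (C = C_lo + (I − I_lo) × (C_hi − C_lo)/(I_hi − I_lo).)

AQI 32 lies in the 0–50 band, which corresponds to 0.00–371.14 ppb.
C = 0.00 + (32−0)×(371.14−0.00)/(50−0) = 0.00 + 32×371.14/50 ≈ 237.5296 ppb → 237.53 ppb to 2 dp.

237.53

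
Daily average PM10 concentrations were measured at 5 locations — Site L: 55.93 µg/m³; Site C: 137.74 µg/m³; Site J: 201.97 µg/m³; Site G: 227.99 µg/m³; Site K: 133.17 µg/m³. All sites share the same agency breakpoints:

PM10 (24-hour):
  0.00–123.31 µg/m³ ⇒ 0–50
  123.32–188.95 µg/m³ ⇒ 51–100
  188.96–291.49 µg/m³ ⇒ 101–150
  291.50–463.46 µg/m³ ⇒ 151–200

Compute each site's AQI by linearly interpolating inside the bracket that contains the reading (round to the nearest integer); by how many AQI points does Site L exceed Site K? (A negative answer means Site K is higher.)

Site L 55.93: bracket 0.00–123.31 → index 0–50; slope 50/123.31, offset 55.93.
AQI = 0 + 50/123.31·55.93 ≈ 22.68 ⇒ 23.
Site C: 137.74 lies in 123.32–188.95, so I_lo=51, I_hi=100, C_lo=123.32, C_hi=188.95.
(100−51)/(188.95−123.32) × (137.74−123.32) + 51 = 49/65.63 × 14.42 + 51 ≈ 61.77 → 62.
Site J 201.97: bracket 188.96–291.49 → index 101–150; slope 49/102.53, offset 13.01.
AQI = 101 + 49/102.53·13.01 ≈ 107.22 ⇒ 107.
Site G: 227.99 lies in 188.96–291.49, so I_lo=101, I_hi=150, C_lo=188.96, C_hi=291.49.
(150−101)/(291.49−188.96) × (227.99−188.96) + 101 = 49/102.53 × 39.03 + 101 ≈ 119.65 → 120.
Site K 133.17: bracket 123.32–188.95 → index 51–100; slope 49/65.63, offset 9.85.
AQI = 51 + 49/65.63·9.85 ≈ 58.35 ⇒ 58.
AQIs: Site L=23, Site C=62, Site J=107, Site G=120, Site K=58. Site L (23) − Site K (58) = -35.

-35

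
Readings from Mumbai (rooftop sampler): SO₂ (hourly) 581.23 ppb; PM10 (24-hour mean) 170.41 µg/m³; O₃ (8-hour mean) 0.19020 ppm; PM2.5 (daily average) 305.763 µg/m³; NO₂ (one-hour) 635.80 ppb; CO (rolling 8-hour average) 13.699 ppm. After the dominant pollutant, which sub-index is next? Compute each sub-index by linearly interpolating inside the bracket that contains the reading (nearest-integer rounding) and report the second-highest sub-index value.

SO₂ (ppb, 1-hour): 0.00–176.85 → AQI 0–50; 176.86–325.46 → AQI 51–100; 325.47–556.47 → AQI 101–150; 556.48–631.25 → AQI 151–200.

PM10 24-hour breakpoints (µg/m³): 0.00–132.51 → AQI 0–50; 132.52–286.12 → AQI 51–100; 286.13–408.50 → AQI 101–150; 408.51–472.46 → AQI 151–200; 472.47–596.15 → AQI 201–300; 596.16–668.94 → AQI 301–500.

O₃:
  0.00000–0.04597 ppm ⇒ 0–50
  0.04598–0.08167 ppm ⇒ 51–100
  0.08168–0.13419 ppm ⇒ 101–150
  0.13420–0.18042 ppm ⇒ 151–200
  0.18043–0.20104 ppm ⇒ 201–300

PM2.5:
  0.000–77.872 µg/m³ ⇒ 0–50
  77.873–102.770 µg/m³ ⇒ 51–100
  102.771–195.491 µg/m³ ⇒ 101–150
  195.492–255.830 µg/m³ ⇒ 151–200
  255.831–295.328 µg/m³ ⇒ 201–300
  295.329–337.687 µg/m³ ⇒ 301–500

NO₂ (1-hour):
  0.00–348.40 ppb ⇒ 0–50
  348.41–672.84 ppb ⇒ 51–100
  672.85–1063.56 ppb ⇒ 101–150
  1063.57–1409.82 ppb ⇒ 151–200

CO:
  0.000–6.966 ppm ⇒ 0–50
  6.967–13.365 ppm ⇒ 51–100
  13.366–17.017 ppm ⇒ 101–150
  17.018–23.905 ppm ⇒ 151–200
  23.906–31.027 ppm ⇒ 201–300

SO₂ 581.23: bracket 556.48–631.25 → index 151–200; slope 49/74.77, offset 24.75.
AQI = 151 + 49/74.77·24.75 ≈ 167.22 ⇒ 167.
PM10: row 132.52–286.12 (AQI 51–100). (100−51)·(170.41−132.52)/(286.12−132.52) + 51 = 49·37.89/153.60 + 51 ≈ 63.09 → 63.
O₃: row 0.18043–0.20104 (AQI 201–300). (300−201)·(0.19020−0.18043)/(0.20104−0.18043) + 201 = 99·0.00977/0.02061 + 201 ≈ 247.93 → 248.
PM2.5: 305.763 lies in 295.329–337.687, so I_lo=301, I_hi=500, C_lo=295.329, C_hi=337.687.
(500−301)/(337.687−295.329) × (305.763−295.329) + 301 = 199/42.358 × 10.434 + 301 ≈ 350.02 → 350.
NO₂: row 348.41–672.84 (AQI 51–100). (100−51)·(635.80−348.41)/(672.84−348.41) + 51 = 49·287.39/324.43 + 51 ≈ 94.41 → 94.
CO 13.699: bracket 13.366–17.017 → index 101–150; slope 49/3.651, offset 0.333.
AQI = 101 + 49/3.651·0.333 ≈ 105.47 ⇒ 105.
Sub-indices: SO₂→167, PM10→63, O₃→248, PM2.5→350, NO₂→94, CO→105. Ranked high→low: 350, 248, 167, 105, 94, 63. Second-highest sub-index = 248.

248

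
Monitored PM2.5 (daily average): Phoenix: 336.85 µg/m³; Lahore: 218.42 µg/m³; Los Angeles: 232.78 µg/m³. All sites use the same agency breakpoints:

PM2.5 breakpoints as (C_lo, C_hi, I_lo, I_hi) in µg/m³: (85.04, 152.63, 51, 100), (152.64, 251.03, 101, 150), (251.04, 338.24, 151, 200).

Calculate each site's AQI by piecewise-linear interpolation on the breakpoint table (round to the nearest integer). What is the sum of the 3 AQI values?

Phoenix: 336.85 lies in 251.04–338.24, so I_lo=151, I_hi=200, C_lo=251.04, C_hi=338.24.
(200−151)/(338.24−251.04) × (336.85−251.04) + 151 = 49/87.20 × 85.81 + 151 ≈ 199.22 → 199.
Lahore 218.42: bracket 152.64–251.03 → index 101–150; slope 49/98.39, offset 65.78.
AQI = 101 + 49/98.39·65.78 ≈ 133.76 ⇒ 134.
Los Angeles: row 152.64–251.03 (AQI 101–150). (150−101)·(232.78−152.64)/(251.03−152.64) + 101 = 49·80.14/98.39 + 101 ≈ 140.91 → 141.
AQIs: Phoenix=199, Lahore=134, Los Angeles=141. Sum = 199 + 134 + 141 = 474.

474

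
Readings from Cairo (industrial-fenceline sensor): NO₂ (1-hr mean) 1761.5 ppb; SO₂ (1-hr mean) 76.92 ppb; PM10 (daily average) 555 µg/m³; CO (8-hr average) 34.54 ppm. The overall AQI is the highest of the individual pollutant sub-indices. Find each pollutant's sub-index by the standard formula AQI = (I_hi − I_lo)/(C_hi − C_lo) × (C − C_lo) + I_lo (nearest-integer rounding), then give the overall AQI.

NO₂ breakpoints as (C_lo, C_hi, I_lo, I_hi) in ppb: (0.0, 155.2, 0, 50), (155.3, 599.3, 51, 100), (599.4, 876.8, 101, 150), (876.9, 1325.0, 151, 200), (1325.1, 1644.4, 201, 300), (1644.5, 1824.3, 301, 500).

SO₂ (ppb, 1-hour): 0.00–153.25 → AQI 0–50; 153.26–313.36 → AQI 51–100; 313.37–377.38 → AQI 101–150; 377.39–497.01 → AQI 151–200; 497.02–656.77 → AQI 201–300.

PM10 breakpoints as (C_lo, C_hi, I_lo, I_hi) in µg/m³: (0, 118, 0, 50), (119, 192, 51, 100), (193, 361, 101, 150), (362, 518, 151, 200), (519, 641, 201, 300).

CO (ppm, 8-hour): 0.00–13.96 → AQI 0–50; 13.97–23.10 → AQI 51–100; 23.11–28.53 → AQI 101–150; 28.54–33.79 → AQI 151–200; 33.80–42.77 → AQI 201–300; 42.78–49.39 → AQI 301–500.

NO₂: 1761.5 ∈ [1644.5, 1824.3] ↔ index [301, 500].
301 + (1761.5−1644.5)·(500−301)/(1824.3−1644.5) = 301 + 117.0·199/179.8 ≈ 430.49, so AQI = 430.
SO₂: 76.92 lies in 0.00–153.25, so I_lo=0, I_hi=50, C_lo=0.00, C_hi=153.25.
(50−0)/(153.25−0.00) × (76.92−0.00) + 0 = 50/153.25 × 76.92 + 0 ≈ 25.10 → 25.
PM10: 555 ∈ [519, 641] ↔ index [201, 300].
201 + (555−519)·(300−201)/(641−519) = 201 + 36·99/122 ≈ 230.21, so AQI = 230.
CO 34.54: bracket 33.80–42.77 → index 201–300; slope 99/8.97, offset 0.74.
AQI = 201 + 99/8.97·0.74 ≈ 209.17 ⇒ 209.
Sub-indices: NO₂→430, SO₂→25, PM10→230, CO→209. Overall AQI = max = 430; dominant pollutant is NO₂.
AQI 430: Hazardous.

430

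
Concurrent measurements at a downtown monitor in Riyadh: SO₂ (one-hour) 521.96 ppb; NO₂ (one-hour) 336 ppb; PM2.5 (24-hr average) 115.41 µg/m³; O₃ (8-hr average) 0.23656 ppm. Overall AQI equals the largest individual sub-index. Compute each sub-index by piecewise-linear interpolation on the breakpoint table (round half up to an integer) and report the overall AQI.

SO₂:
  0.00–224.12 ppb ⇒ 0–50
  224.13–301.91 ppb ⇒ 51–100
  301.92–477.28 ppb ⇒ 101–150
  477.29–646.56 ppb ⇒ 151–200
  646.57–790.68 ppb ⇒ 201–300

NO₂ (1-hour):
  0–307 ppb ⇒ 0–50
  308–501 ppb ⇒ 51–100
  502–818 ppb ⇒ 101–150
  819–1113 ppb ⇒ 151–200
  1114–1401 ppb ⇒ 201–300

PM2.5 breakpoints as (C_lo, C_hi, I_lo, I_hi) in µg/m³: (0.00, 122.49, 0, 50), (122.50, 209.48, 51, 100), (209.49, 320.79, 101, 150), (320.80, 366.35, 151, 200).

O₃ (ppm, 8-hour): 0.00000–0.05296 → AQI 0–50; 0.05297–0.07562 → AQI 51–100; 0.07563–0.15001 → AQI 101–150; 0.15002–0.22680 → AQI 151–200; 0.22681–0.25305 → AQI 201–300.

SO₂: row 477.29–646.56 (AQI 151–200). (200−151)·(521.96−477.29)/(646.56−477.29) + 151 = 49·44.67/169.27 + 151 ≈ 163.93 → 164.
NO₂: row 308–501 (AQI 51–100). (100−51)·(336−308)/(501−308) + 51 = 49·28/193 + 51 ≈ 58.11 → 58.
PM2.5: 115.41 ∈ [0.00, 122.49] ↔ index [0, 50].
0 + (115.41−0.00)·(50−0)/(122.49−0.00) = 0 + 115.41·50/122.49 ≈ 47.11, so AQI = 47.
O₃: 0.23656 ∈ [0.22681, 0.25305] ↔ index [201, 300].
201 + (0.23656−0.22681)·(300−201)/(0.25305−0.22681) = 201 + 0.00975·99/0.02624 ≈ 237.79, so AQI = 238.
Sub-indices: SO₂→164, NO₂→58, PM2.5→47, O₃→238. Overall AQI = max = 238; dominant pollutant is O₃.

238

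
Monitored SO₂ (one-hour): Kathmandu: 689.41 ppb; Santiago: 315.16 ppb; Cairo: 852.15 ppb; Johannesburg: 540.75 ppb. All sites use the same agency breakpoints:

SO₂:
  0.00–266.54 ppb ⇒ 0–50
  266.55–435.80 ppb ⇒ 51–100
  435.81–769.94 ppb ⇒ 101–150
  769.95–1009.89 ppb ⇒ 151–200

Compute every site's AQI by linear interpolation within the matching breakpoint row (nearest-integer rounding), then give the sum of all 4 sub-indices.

487

Kathmandu: row 435.81–769.94 (AQI 101–150). (150−101)·(689.41−435.81)/(769.94−435.81) + 101 = 49·253.60/334.13 + 101 ≈ 138.19 → 138.
Santiago 315.16: bracket 266.55–435.80 → index 51–100; slope 49/169.25, offset 48.61.
AQI = 51 + 49/169.25·48.61 ≈ 65.07 ⇒ 65.
Cairo: row 769.95–1009.89 (AQI 151–200). (200−151)·(852.15−769.95)/(1009.89−769.95) + 151 = 49·82.20/239.94 + 151 ≈ 167.79 → 168.
Johannesburg: 540.75 ∈ [435.81, 769.94] ↔ index [101, 150].
101 + (540.75−435.81)·(150−101)/(769.94−435.81) = 101 + 104.94·49/334.13 ≈ 116.39, so AQI = 116.
AQIs: Kathmandu=138, Santiago=65, Cairo=168, Johannesburg=116. Sum = 138 + 65 + 168 + 116 = 487.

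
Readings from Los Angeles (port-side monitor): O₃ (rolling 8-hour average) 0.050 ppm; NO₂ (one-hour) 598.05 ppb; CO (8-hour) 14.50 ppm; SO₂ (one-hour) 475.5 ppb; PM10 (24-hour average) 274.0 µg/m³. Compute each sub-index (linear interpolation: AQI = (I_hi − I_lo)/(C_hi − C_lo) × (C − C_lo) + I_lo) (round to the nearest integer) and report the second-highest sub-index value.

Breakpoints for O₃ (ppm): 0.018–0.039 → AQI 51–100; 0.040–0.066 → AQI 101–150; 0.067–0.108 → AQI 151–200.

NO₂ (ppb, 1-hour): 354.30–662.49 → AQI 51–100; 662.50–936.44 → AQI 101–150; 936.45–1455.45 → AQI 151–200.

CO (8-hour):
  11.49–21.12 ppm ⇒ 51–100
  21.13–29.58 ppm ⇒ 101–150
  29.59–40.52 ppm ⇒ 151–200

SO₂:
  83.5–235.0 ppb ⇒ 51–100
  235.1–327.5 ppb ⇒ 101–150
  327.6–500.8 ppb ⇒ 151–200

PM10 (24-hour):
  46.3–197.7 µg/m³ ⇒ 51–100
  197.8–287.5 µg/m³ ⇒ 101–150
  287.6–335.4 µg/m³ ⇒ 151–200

143

O₃: row 0.040–0.066 (AQI 101–150). (150−101)·(0.050−0.040)/(0.066−0.040) + 101 = 49·0.010/0.026 + 101 ≈ 119.85 → 120.
NO₂ 598.05: bracket 354.30–662.49 → index 51–100; slope 49/308.19, offset 243.75.
AQI = 51 + 49/308.19·243.75 ≈ 89.75 ⇒ 90.
CO: row 11.49–21.12 (AQI 51–100). (100−51)·(14.50−11.49)/(21.12−11.49) + 51 = 49·3.01/9.63 + 51 ≈ 66.32 → 66.
SO₂: 475.5 lies in 327.6–500.8, so I_lo=151, I_hi=200, C_lo=327.6, C_hi=500.8.
(200−151)/(500.8−327.6) × (475.5−327.6) + 151 = 49/173.2 × 147.9 + 151 ≈ 192.84 → 193.
PM10: 274.0 lies in 197.8–287.5, so I_lo=101, I_hi=150, C_lo=197.8, C_hi=287.5.
(150−101)/(287.5−197.8) × (274.0−197.8) + 101 = 49/89.7 × 76.2 + 101 ≈ 142.63 → 143.
Sub-indices: O₃→120, NO₂→90, CO→66, SO₂→193, PM10→143. Ranked high→low: 193, 143, 120, 90, 66. Second-highest sub-index = 143.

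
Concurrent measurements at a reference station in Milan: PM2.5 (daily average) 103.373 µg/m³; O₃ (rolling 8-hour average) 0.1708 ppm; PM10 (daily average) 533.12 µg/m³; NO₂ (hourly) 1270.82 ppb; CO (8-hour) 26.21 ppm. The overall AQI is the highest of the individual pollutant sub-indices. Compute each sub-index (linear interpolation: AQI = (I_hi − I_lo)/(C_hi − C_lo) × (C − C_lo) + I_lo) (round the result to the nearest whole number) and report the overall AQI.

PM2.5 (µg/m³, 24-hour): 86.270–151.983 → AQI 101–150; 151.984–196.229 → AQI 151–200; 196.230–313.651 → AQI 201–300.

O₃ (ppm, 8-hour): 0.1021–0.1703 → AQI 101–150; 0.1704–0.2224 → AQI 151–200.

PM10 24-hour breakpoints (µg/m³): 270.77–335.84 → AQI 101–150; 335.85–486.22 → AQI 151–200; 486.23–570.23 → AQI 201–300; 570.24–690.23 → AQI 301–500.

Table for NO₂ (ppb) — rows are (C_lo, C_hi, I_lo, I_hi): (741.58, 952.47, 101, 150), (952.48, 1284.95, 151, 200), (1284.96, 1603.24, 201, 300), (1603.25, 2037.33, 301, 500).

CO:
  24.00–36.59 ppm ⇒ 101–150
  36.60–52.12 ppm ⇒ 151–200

256

PM2.5: 103.373 lies in 86.270–151.983, so I_lo=101, I_hi=150, C_lo=86.270, C_hi=151.983.
(150−101)/(151.983−86.270) × (103.373−86.270) + 101 = 49/65.713 × 17.103 + 101 ≈ 113.75 → 114.
O₃: 0.1708 lies in 0.1704–0.2224, so I_lo=151, I_hi=200, C_lo=0.1704, C_hi=0.2224.
(200−151)/(0.2224−0.1704) × (0.1708−0.1704) + 151 = 49/0.0520 × 0.0004 + 151 ≈ 151.38 → 151.
PM10: 533.12 ∈ [486.23, 570.23] ↔ index [201, 300].
201 + (533.12−486.23)·(300−201)/(570.23−486.23) = 201 + 46.89·99/84.00 ≈ 256.26, so AQI = 256.
NO₂: row 952.48–1284.95 (AQI 151–200). (200−151)·(1270.82−952.48)/(1284.95−952.48) + 151 = 49·318.34/332.47 + 151 ≈ 197.92 → 198.
CO 26.21: bracket 24.00–36.59 → index 101–150; slope 49/12.59, offset 2.21.
AQI = 101 + 49/12.59·2.21 ≈ 109.60 ⇒ 110.
Sub-indices: PM2.5→114, O₃→151, PM10→256, NO₂→198, CO→110. Overall AQI = max = 256; dominant pollutant is PM10.
AQI 256: Very Unhealthy.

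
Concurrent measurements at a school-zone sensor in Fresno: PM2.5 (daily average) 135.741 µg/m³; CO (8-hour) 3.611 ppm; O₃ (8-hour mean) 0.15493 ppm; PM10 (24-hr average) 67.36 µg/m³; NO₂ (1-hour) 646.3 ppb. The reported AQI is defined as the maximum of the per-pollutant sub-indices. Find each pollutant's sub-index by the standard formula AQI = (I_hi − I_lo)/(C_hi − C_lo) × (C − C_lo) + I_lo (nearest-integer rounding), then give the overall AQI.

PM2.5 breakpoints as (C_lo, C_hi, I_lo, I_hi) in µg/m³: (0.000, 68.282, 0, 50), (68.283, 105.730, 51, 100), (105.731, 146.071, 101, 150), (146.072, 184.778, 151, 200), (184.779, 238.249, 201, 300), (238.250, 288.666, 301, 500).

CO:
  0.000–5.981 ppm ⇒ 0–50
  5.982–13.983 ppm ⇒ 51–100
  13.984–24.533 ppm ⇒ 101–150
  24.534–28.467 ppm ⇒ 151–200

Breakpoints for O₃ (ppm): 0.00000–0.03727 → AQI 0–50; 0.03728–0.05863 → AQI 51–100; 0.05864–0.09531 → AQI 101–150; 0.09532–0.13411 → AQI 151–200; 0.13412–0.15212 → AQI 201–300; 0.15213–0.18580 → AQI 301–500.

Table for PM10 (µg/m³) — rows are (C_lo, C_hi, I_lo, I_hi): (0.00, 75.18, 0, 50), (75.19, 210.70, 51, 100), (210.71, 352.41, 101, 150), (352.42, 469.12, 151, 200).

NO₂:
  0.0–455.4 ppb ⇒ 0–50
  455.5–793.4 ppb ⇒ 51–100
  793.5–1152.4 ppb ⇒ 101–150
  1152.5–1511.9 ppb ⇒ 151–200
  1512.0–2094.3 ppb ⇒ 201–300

318

PM2.5: row 105.731–146.071 (AQI 101–150). (150−101)·(135.741−105.731)/(146.071−105.731) + 101 = 49·30.010/40.340 + 101 ≈ 137.45 → 137.
CO: 3.611 lies in 0.000–5.981, so I_lo=0, I_hi=50, C_lo=0.000, C_hi=5.981.
(50−0)/(5.981−0.000) × (3.611−0.000) + 0 = 50/5.981 × 3.611 + 0 ≈ 30.19 → 30.
O₃: 0.15493 ∈ [0.15213, 0.18580] ↔ index [301, 500].
301 + (0.15493−0.15213)·(500−301)/(0.18580−0.15213) = 301 + 0.00280·199/0.03367 ≈ 317.55, so AQI = 318.
PM10: row 0.00–75.18 (AQI 0–50). (50−0)·(67.36−0.00)/(75.18−0.00) + 0 = 50·67.36/75.18 + 0 ≈ 44.80 → 45.
NO₂ 646.3: bracket 455.5–793.4 → index 51–100; slope 49/337.9, offset 190.8.
AQI = 51 + 49/337.9·190.8 ≈ 78.67 ⇒ 79.
Sub-indices: PM2.5→137, CO→30, O₃→318, PM10→45, NO₂→79. Overall AQI = max = 318; dominant pollutant is O₃.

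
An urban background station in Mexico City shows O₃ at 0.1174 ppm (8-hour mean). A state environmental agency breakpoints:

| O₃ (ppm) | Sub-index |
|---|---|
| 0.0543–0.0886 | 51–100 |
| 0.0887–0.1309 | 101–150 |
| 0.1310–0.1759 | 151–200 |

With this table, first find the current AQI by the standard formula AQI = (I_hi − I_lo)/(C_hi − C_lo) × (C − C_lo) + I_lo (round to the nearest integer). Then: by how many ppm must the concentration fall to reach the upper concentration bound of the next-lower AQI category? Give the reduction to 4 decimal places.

O₃ 0.1174: bracket 0.0887–0.1309 → index 101–150; slope 49/0.0422, offset 0.0287.
AQI = 101 + 49/0.0422·0.0287 ≈ 134.32 ⇒ 134.
Current AQI 134 is in the Unhealthy for Sensitive Groups range (101–150). The next-lower category tops out at AQI 100, whose upper concentration bound is 0.0886 ppm.
Reduction needed = 0.1174 − 0.0886 = 0.0288 ppm.

0.0288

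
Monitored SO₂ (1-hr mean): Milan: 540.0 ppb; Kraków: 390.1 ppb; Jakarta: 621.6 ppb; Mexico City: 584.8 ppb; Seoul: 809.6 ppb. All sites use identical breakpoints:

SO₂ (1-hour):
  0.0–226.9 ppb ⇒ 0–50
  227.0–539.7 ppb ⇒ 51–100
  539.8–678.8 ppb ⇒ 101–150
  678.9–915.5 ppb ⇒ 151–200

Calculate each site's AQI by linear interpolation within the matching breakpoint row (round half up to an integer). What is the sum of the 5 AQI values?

603

Milan 540.0: bracket 539.8–678.8 → index 101–150; slope 49/139.0, offset 0.2.
AQI = 101 + 49/139.0·0.2 ≈ 101.07 ⇒ 101.
Kraków: row 227.0–539.7 (AQI 51–100). (100−51)·(390.1−227.0)/(539.7−227.0) + 51 = 49·163.1/312.7 + 51 ≈ 76.56 → 77.
Jakarta: 621.6 lies in 539.8–678.8, so I_lo=101, I_hi=150, C_lo=539.8, C_hi=678.8.
(150−101)/(678.8−539.8) × (621.6−539.8) + 101 = 49/139.0 × 81.8 + 101 ≈ 129.84 → 130.
Mexico City 584.8: bracket 539.8–678.8 → index 101–150; slope 49/139.0, offset 45.0.
AQI = 101 + 49/139.0·45.0 ≈ 116.86 ⇒ 117.
Seoul: 809.6 lies in 678.9–915.5, so I_lo=151, I_hi=200, C_lo=678.9, C_hi=915.5.
(200−151)/(915.5−678.9) × (809.6−678.9) + 151 = 49/236.6 × 130.7 + 151 ≈ 178.07 → 178.
AQIs: Milan=101, Kraków=77, Jakarta=130, Mexico City=117, Seoul=178. Sum = 101 + 77 + 130 + 117 + 178 = 603.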